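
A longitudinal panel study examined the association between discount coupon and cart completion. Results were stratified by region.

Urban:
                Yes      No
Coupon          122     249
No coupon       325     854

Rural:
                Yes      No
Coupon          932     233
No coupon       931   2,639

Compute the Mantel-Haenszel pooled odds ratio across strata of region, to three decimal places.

OR_MH = Σ(aᵢdᵢ/nᵢ) / Σ(bᵢcᵢ/nᵢ), where nᵢ is the stratum total.
Stratum 1 (Urban): n = 1550; a·d/n = 122·854/1550 = 67.2181; b·c/n = 249·325/1550 = 52.2097
Stratum 2 (Rural): n = 4735; a·d/n = 932·2639/4735 = 519.4399; b·c/n = 233·931/4735 = 45.8127
OR_MH = (67.2181 + 519.4399) / (52.2097 + 45.8127) = 586.6580 / 98.0223 = 5.98494

5.985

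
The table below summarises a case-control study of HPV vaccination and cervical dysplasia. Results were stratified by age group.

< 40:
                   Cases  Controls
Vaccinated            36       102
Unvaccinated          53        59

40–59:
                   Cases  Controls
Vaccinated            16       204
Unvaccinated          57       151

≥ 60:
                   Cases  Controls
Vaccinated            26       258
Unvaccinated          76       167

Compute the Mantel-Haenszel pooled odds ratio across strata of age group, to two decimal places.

0.26

OR_MH = Σ(aᵢdᵢ/nᵢ) / Σ(bᵢcᵢ/nᵢ), where nᵢ is the stratum total.
Stratum 1 (< 40): n = 250; a·d/n = 36·59/250 = 8.4960; b·c/n = 102·53/250 = 21.6240
Stratum 2 (40–59): n = 428; a·d/n = 16·151/428 = 5.6449; b·c/n = 204·57/428 = 27.1682
Stratum 3 (≥ 60): n = 527; a·d/n = 26·167/527 = 8.2391; b·c/n = 258·76/527 = 37.2068
OR_MH = (8.4960 + 5.6449 + 8.2391) / (21.6240 + 27.1682 + 37.2068) = 22.3799 / 85.9991 = 0.26023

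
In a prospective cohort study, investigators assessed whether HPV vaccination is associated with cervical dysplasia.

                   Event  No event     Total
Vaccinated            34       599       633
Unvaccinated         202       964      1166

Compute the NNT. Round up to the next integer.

Risk in treated group = 34/633 = 0.05371; risk in control = 202/1166 = 0.17324.
Absolute risk reduction = 0.17324 − 0.05371 = 0.11953
NNT = 1 / ARR = 1 / 0.11953 = 8.366 → round up → 9

9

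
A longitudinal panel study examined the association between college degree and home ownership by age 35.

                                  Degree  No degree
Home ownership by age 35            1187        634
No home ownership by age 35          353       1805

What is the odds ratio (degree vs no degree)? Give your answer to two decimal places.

Reading the table with exposure as columns: a = 1187 (Degree, case), b = 353 (Degree, non-case), c = 634 (No degree, case), d = 1805.
OR = (a·d)/(b·c) = (1187 × 1805) / (353 × 634) = 2142535 / 223802 = 9.57335
The odds of home ownership by age 35 are about 9.57 times as high in the degree group.

9.57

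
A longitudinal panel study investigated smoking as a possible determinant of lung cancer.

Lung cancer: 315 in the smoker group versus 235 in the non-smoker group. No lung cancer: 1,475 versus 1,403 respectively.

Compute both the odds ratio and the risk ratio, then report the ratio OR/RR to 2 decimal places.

From the description: a = 315, b = 1475, c = 235, d = 1403.
OR = (315·1403)/(1475·235) = 441945/346625 = 1.27499
Risk in exposed = 315/1790 = 0.17598; risk in unexposed = 235/1638 = 0.14347; RR = 1.22660
OR/RR = 1.27499 / 1.22660 = 1.03945
The outcome is not rare, so the OR lies further from 1 than the RR.

1.04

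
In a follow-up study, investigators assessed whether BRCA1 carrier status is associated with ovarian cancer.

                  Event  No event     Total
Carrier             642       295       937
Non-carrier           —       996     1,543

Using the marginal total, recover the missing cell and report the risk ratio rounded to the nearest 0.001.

1.933

The missing cell is in the unexposed row: 1543 − 996 = 547.
So a = 642, b = 295, c = 547, d = 996.
RR = [a/(a+b)] / [c/(c+d)] = (642/937) / (547/1543) = 0.68517/0.35450 = 1.93274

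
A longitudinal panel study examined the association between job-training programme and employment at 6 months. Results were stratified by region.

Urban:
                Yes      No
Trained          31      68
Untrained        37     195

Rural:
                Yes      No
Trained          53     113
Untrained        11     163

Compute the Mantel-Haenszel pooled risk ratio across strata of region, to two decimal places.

2.97

RR_MH = Σ(aᵢ·n₀ᵢ/nᵢ) / Σ(cᵢ·n₁ᵢ/nᵢ), with n₁ᵢ = aᵢ+bᵢ (exposed), n₀ᵢ = cᵢ+dᵢ (unexposed), nᵢ = n₁ᵢ+n₀ᵢ.
Stratum 1 (Urban): n₁ = 99, n₀ = 232, n = 331; a·n₀/n = 31·232/331 = 21.7281; c·n₁/n = 37·99/331 = 11.0665
Stratum 2 (Rural): n₁ = 166, n₀ = 174, n = 340; a·n₀/n = 53·174/340 = 27.1235; c·n₁/n = 11·166/340 = 5.3706
RR_MH = (21.7281 + 27.1235) / (11.0665 + 5.3706) = 48.8516 / 16.4371 = 2.97204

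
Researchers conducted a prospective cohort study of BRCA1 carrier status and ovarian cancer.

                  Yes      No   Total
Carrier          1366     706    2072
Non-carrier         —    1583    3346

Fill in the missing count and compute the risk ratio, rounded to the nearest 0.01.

1.25

The missing cell is in the unexposed row: 3346 − 1583 = 1763.
So a = 1366, b = 706, c = 1763, d = 1583.
RR = [a/(a+b)] / [c/(c+d)] = (1366/2072) / (1763/3346) = 0.65927/0.52690 = 1.25122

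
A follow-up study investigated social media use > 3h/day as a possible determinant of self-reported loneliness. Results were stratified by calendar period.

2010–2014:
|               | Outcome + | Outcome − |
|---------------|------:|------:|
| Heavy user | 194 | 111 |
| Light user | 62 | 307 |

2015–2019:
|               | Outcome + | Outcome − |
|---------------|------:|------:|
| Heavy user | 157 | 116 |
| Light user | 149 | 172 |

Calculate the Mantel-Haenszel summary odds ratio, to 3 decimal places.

3.405

OR_MH = Σ(aᵢdᵢ/nᵢ) / Σ(bᵢcᵢ/nᵢ), where nᵢ is the stratum total.
Stratum 1 (2010–2014): n = 674; a·d/n = 194·307/674 = 88.3650; b·c/n = 111·62/674 = 10.2107
Stratum 2 (2015–2019): n = 594; a·d/n = 157·172/594 = 45.4613; b·c/n = 116·149/594 = 29.0976
OR_MH = (88.3650 + 45.4613) / (10.2107 + 29.0976) = 133.8263 / 39.3083 = 3.40453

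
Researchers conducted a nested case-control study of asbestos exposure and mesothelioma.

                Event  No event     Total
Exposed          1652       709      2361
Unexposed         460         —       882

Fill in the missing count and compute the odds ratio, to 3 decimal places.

The missing cell is in the unexposed row: 882 − 460 = 422.
So a = 1652, b = 709, c = 460, d = 422.
OR = (a·d)/(b·c) = (1652 × 422) / (709 × 460) = 697144 / 326140 = 2.13756

2.138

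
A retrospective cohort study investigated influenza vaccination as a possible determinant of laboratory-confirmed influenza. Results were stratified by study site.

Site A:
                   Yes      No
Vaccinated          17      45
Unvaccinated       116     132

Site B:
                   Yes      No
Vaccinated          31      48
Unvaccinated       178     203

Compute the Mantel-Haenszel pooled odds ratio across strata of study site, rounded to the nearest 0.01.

OR_MH = Σ(aᵢdᵢ/nᵢ) / Σ(bᵢcᵢ/nᵢ), where nᵢ is the stratum total.
Stratum 1 (Site A): n = 310; a·d/n = 17·132/310 = 7.2387; b·c/n = 45·116/310 = 16.8387
Stratum 2 (Site B): n = 460; a·d/n = 31·203/460 = 13.6804; b·c/n = 48·178/460 = 18.5739
OR_MH = (7.2387 + 13.6804) / (16.8387 + 18.5739) = 20.9191 / 35.4126 = 0.59073

0.59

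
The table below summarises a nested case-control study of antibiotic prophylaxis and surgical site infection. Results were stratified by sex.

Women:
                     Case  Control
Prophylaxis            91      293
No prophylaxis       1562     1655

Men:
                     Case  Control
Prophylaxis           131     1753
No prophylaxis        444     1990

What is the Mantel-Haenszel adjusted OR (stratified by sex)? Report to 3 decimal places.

0.333

OR_MH = Σ(aᵢdᵢ/nᵢ) / Σ(bᵢcᵢ/nᵢ), where nᵢ is the stratum total.
Stratum 1 (Women): n = 3601; a·d/n = 91·1655/3601 = 41.8231; b·c/n = 293·1562/3601 = 127.0941
Stratum 2 (Men): n = 4318; a·d/n = 131·1990/4318 = 60.3729; b·c/n = 1753·444/4318 = 180.2529
OR_MH = (41.8231 + 60.3729) / (127.0941 + 180.2529) = 102.1960 / 307.3470 = 0.33251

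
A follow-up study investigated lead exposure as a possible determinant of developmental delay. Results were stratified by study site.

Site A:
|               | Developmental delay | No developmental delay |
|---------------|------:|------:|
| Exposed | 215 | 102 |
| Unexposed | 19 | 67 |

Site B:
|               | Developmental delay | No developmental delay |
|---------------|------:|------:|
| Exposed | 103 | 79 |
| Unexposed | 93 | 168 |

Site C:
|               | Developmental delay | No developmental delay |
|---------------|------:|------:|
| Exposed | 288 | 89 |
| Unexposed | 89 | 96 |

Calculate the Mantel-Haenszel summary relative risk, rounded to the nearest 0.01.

RR_MH = Σ(aᵢ·n₀ᵢ/nᵢ) / Σ(cᵢ·n₁ᵢ/nᵢ), with n₁ᵢ = aᵢ+bᵢ (exposed), n₀ᵢ = cᵢ+dᵢ (unexposed), nᵢ = n₁ᵢ+n₀ᵢ.
Stratum 1 (Site A): n₁ = 317, n₀ = 86, n = 403; a·n₀/n = 215·86/403 = 45.8809; c·n₁/n = 19·317/403 = 14.9454
Stratum 2 (Site B): n₁ = 182, n₀ = 261, n = 443; a·n₀/n = 103·261/443 = 60.6840; c·n₁/n = 93·182/443 = 38.2077
Stratum 3 (Site C): n₁ = 377, n₀ = 185, n = 562; a·n₀/n = 288·185/562 = 94.8043; c·n₁/n = 89·377/562 = 59.7028
RR_MH = (45.8809 + 60.6840 + 94.8043) / (14.9454 + 38.2077 + 59.7028) = 201.3691 / 112.8559 = 1.78430

1.78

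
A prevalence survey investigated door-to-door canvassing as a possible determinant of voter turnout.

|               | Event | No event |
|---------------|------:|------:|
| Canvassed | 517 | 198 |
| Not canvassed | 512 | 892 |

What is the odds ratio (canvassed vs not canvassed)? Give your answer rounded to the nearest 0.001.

Cells: a = 517, b = 198, c = 512, d = 892.
OR = (a·d)/(b·c) = (517 × 892) / (198 × 512) = 461164 / 101376 = 4.54905
The odds of voter turnout are about 4.55 times as high in the canvassed group.

4.549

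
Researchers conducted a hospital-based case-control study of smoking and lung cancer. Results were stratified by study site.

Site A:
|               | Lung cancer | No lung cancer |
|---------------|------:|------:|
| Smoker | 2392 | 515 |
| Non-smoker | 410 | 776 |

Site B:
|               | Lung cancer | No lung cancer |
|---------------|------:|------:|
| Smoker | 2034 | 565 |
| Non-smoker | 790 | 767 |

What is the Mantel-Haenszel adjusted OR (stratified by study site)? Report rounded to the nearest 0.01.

OR_MH = Σ(aᵢdᵢ/nᵢ) / Σ(bᵢcᵢ/nᵢ), where nᵢ is the stratum total.
Stratum 1 (Site A): n = 4093; a·d/n = 2392·776/4093 = 453.5040; b·c/n = 515·410/4093 = 51.5881
Stratum 2 (Site B): n = 4156; a·d/n = 2034·767/4156 = 375.3797; b·c/n = 565·790/4156 = 107.3989
OR_MH = (453.5040 + 375.3797) / (51.5881 + 107.3989) = 828.8837 / 158.9870 = 5.21353

5.21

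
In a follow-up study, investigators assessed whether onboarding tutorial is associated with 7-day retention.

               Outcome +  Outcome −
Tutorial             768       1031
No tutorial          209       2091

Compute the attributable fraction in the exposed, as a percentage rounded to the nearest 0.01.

Cells: a = 768, b = 1031, c = 209, d = 2091.
Risk in exposed = 768/1799 = 0.42690; risk in unexposed = 209/2300 = 0.09087.
RR = 0.42690/0.09087 = 4.69798
AR% = (RR − 1)/RR × 100 = (4.69798 − 1)/4.69798 × 100 = 78.7143%

78.71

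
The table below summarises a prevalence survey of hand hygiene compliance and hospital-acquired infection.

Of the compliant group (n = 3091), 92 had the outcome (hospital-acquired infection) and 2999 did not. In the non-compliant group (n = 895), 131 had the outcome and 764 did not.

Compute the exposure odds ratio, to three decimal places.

0.179

From the description: a = 92, b = 2999, c = 131, d = 764.
OR = (a·d)/(b·c) = (92 × 764) / (2999 × 131) = 70288 / 392869 = 0.17891
Exposure is associated with lower odds of hospital-acquired infection (OR = 0.18 < 1).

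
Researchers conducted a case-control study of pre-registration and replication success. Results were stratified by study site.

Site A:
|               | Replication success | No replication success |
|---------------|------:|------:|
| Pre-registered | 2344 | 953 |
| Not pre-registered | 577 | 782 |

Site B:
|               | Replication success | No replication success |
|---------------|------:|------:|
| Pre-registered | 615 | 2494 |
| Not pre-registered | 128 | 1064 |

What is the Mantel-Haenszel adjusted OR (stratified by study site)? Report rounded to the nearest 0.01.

2.84

OR_MH = Σ(aᵢdᵢ/nᵢ) / Σ(bᵢcᵢ/nᵢ), where nᵢ is the stratum total.
Stratum 1 (Site A): n = 4656; a·d/n = 2344·782/4656 = 393.6873; b·c/n = 953·577/4656 = 118.1016
Stratum 2 (Site B): n = 4301; a·d/n = 615·1064/4301 = 152.1414; b·c/n = 2494·128/4301 = 74.2227
OR_MH = (393.6873 + 152.1414) / (118.1016 + 74.2227) = 545.8286 / 192.3243 = 2.83806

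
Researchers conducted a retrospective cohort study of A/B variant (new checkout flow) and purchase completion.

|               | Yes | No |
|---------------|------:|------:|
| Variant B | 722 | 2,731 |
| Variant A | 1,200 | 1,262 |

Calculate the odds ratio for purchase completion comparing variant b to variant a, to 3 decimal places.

Cells: a = 722, b = 2731, c = 1200, d = 1262.
OR = (a·d)/(b·c) = (722 × 1262) / (2731 × 1200) = 911164 / 3277200 = 0.27803
Exposure is associated with lower odds of purchase completion (OR = 0.28 < 1).

0.278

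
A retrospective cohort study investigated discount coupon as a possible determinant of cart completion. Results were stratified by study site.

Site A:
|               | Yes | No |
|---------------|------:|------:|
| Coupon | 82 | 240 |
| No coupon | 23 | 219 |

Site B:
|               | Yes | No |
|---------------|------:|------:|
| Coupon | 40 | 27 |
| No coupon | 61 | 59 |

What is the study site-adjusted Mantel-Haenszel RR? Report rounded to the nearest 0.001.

RR_MH = Σ(aᵢ·n₀ᵢ/nᵢ) / Σ(cᵢ·n₁ᵢ/nᵢ), with n₁ᵢ = aᵢ+bᵢ (exposed), n₀ᵢ = cᵢ+dᵢ (unexposed), nᵢ = n₁ᵢ+n₀ᵢ.
Stratum 1 (Site A): n₁ = 322, n₀ = 242, n = 564; a·n₀/n = 82·242/564 = 35.1844; c·n₁/n = 23·322/564 = 13.1312
Stratum 2 (Site B): n₁ = 67, n₀ = 120, n = 187; a·n₀/n = 40·120/187 = 25.6684; c·n₁/n = 61·67/187 = 21.8556
RR_MH = (35.1844 + 25.6684) / (13.1312 + 21.8556) = 60.8528 / 34.9868 = 1.73931

1.739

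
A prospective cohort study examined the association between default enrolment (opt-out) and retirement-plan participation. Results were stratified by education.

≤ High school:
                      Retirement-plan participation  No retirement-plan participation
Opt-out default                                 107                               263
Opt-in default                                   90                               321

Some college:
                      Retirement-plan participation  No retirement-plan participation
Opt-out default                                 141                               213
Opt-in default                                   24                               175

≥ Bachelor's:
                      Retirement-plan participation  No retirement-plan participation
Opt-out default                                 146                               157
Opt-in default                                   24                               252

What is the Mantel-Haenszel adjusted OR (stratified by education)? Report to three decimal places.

OR_MH = Σ(aᵢdᵢ/nᵢ) / Σ(bᵢcᵢ/nᵢ), where nᵢ is the stratum total.
Stratum 1 (≤ High school): n = 781; a·d/n = 107·321/781 = 43.9782; b·c/n = 263·90/781 = 30.3073
Stratum 2 (Some college): n = 553; a·d/n = 141·175/553 = 44.6203; b·c/n = 213·24/553 = 9.2441
Stratum 3 (≥ Bachelor's): n = 579; a·d/n = 146·252/579 = 63.5440; b·c/n = 157·24/579 = 6.5078
OR_MH = (43.9782 + 44.6203 + 63.5440) / (30.3073 + 9.2441 + 6.5078) = 152.1425 / 46.0592 = 3.30320

3.303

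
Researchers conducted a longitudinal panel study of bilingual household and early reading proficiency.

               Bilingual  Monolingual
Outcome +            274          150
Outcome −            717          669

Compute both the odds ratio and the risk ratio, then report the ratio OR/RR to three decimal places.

Reading the table with exposure as columns: a = 274 (Bilingual, case), b = 717 (Bilingual, non-case), c = 150 (Monolingual, case), d = 669.
OR = (274·669)/(717·150) = 183306/107550 = 1.70438
Risk in exposed = 274/991 = 0.27649; risk in unexposed = 150/819 = 0.18315; RR = 1.50963
OR/RR = 1.70438 / 1.50963 = 1.12901
The outcome is not rare, so the OR lies further from 1 than the RR.

1.129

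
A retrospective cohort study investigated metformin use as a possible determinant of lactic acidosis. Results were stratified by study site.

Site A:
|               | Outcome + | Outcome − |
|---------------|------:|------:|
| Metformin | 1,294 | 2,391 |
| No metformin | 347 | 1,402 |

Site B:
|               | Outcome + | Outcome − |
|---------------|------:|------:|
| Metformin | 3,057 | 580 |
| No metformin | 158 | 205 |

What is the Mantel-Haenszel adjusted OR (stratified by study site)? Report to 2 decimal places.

2.79

OR_MH = Σ(aᵢdᵢ/nᵢ) / Σ(bᵢcᵢ/nᵢ), where nᵢ is the stratum total.
Stratum 1 (Site A): n = 5434; a·d/n = 1294·1402/5434 = 333.8587; b·c/n = 2391·347/5434 = 152.6826
Stratum 2 (Site B): n = 4000; a·d/n = 3057·205/4000 = 156.6712; b·c/n = 580·158/4000 = 22.9100
OR_MH = (333.8587 + 156.6712) / (152.6826 + 22.9100) = 490.5299 / 175.5926 = 2.79357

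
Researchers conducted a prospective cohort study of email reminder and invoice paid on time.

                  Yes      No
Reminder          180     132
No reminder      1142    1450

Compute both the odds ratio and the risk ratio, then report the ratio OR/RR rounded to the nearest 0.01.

1.32

Cells: a = 180, b = 132, c = 1142, d = 1450.
OR = (180·1450)/(132·1142) = 261000/150744 = 1.73141
Risk in exposed = 180/312 = 0.57692; risk in unexposed = 1142/2592 = 0.44059; RR = 1.30944
OR/RR = 1.73141 / 1.30944 = 1.32225
The outcome is not rare, so the OR lies further from 1 than the RR.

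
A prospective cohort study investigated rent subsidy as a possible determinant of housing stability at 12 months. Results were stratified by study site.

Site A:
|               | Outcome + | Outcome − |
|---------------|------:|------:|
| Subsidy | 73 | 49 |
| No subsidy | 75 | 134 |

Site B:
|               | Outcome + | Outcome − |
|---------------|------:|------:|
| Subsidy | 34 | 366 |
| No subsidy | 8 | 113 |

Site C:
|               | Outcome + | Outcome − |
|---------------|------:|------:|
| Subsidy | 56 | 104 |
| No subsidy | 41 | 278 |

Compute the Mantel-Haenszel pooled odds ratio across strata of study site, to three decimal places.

2.709

OR_MH = Σ(aᵢdᵢ/nᵢ) / Σ(bᵢcᵢ/nᵢ), where nᵢ is the stratum total.
Stratum 1 (Site A): n = 331; a·d/n = 73·134/331 = 29.5529; b·c/n = 49·75/331 = 11.1027
Stratum 2 (Site B): n = 521; a·d/n = 34·113/521 = 7.3743; b·c/n = 366·8/521 = 5.6200
Stratum 3 (Site C): n = 479; a·d/n = 56·278/479 = 32.5010; b·c/n = 104·41/479 = 8.9019
OR_MH = (29.5529 + 7.3743 + 32.5010) / (11.1027 + 5.6200 + 8.9019) = 69.4282 / 25.6246 = 2.70944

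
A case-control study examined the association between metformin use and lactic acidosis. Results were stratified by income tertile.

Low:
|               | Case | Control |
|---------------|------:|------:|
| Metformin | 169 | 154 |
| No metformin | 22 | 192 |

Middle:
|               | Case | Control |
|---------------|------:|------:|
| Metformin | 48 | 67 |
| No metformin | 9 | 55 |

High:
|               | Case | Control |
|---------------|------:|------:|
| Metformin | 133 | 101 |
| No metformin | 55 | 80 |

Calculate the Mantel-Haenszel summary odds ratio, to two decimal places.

OR_MH = Σ(aᵢdᵢ/nᵢ) / Σ(bᵢcᵢ/nᵢ), where nᵢ is the stratum total.
Stratum 1 (Low): n = 537; a·d/n = 169·192/537 = 60.4246; b·c/n = 154·22/537 = 6.3091
Stratum 2 (Middle): n = 179; a·d/n = 48·55/179 = 14.7486; b·c/n = 67·9/179 = 3.3687
Stratum 3 (High): n = 369; a·d/n = 133·80/369 = 28.8347; b·c/n = 101·55/369 = 15.0542
OR_MH = (60.4246 + 14.7486 + 28.8347) / (6.3091 + 3.3687 + 15.0542) = 104.0079 / 24.7320 = 4.20539

4.21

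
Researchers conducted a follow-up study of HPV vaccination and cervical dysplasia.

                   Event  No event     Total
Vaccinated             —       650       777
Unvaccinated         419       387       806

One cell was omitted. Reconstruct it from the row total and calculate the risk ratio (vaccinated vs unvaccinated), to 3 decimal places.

The missing cell is in the exposed row: 777 − 650 = 127.
So a = 127, b = 650, c = 419, d = 387.
RR = [a/(a+b)] / [c/(c+d)] = (127/777) / (419/806) = 0.16345/0.51985 = 0.31442

0.314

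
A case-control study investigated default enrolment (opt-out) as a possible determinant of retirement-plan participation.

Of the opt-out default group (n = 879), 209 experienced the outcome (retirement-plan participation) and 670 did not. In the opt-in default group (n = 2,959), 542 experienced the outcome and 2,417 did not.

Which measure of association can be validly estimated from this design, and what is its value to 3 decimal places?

1.391

From the description: a = 209, b = 670, c = 542, d = 2417.
This is a case-control study: participants were sampled on outcome status, so risks in the source population cannot be estimated directly — relative risk is not valid here. The odds ratio is the appropriate measure.
OR = (a·d)/(b·c) = (209 × 2417) / (670 × 542) = 505153 / 363140 = 1.39107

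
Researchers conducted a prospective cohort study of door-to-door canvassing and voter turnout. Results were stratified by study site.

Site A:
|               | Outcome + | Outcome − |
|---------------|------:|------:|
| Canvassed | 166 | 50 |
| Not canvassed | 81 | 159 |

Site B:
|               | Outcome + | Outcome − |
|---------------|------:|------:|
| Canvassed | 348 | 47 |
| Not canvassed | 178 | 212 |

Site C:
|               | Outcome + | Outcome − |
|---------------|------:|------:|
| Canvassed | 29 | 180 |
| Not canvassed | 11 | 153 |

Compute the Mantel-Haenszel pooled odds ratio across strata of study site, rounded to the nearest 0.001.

6.591

OR_MH = Σ(aᵢdᵢ/nᵢ) / Σ(bᵢcᵢ/nᵢ), where nᵢ is the stratum total.
Stratum 1 (Site A): n = 456; a·d/n = 166·159/456 = 57.8816; b·c/n = 50·81/456 = 8.8816
Stratum 2 (Site B): n = 785; a·d/n = 348·212/785 = 93.9822; b·c/n = 47·178/785 = 10.6573
Stratum 3 (Site C): n = 373; a·d/n = 29·153/373 = 11.8954; b·c/n = 180·11/373 = 5.3083
OR_MH = (57.8816 + 93.9822 + 11.8954) / (8.8816 + 10.6573 + 5.3083) = 163.7592 / 24.8472 = 6.59065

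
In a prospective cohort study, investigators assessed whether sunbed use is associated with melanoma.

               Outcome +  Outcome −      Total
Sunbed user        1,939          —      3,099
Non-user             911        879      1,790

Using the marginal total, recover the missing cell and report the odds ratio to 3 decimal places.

The missing cell is in the exposed row: 3099 − 1939 = 1160.
So a = 1939, b = 1160, c = 911, d = 879.
OR = (a·d)/(b·c) = (1939 × 879) / (1160 × 911) = 1704381 / 1056760 = 1.61284

1.613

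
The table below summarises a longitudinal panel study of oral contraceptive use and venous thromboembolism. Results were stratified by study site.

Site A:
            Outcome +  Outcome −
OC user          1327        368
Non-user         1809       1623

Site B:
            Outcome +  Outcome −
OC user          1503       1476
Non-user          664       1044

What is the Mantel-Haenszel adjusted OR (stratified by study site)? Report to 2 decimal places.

2.23

OR_MH = Σ(aᵢdᵢ/nᵢ) / Σ(bᵢcᵢ/nᵢ), where nᵢ is the stratum total.
Stratum 1 (Site A): n = 5127; a·d/n = 1327·1623/5127 = 420.0743; b·c/n = 368·1809/5127 = 129.8444
Stratum 2 (Site B): n = 4687; a·d/n = 1503·1044/4687 = 334.7839; b·c/n = 1476·664/4687 = 209.1026
OR_MH = (420.0743 + 334.7839) / (129.8444 + 209.1026) = 754.8582 / 338.9470 = 2.22707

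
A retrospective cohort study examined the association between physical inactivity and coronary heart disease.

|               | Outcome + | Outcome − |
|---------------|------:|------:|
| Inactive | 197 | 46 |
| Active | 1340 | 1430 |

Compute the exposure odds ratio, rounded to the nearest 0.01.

Cells: a = 197, b = 46, c = 1340, d = 1430.
OR = (a·d)/(b·c) = (197 × 1430) / (46 × 1340) = 281710 / 61640 = 4.57025
The odds of coronary heart disease are about 4.57 times as high in the inactive group.

4.57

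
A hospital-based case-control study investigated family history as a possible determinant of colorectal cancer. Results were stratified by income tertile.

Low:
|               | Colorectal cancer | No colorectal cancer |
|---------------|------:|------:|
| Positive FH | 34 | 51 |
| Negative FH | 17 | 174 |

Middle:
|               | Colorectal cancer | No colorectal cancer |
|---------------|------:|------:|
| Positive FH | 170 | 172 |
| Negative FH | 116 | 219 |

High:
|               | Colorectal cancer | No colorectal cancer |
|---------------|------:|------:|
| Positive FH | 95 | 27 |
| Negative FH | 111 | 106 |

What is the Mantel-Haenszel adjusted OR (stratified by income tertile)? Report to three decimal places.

2.560

OR_MH = Σ(aᵢdᵢ/nᵢ) / Σ(bᵢcᵢ/nᵢ), where nᵢ is the stratum total.
Stratum 1 (Low): n = 276; a·d/n = 34·174/276 = 21.4348; b·c/n = 51·17/276 = 3.1413
Stratum 2 (Middle): n = 677; a·d/n = 170·219/677 = 54.9926; b·c/n = 172·116/677 = 29.4712
Stratum 3 (High): n = 339; a·d/n = 95·106/339 = 29.7050; b·c/n = 27·111/339 = 8.8407
OR_MH = (21.4348 + 54.9926 + 29.7050) / (3.1413 + 29.4712 + 8.8407) = 106.1324 / 41.4532 = 2.56029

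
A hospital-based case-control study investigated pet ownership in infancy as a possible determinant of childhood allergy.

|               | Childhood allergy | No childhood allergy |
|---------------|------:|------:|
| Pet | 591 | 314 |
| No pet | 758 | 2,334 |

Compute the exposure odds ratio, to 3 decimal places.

5.795

Cells: a = 591, b = 314, c = 758, d = 2334.
OR = (a·d)/(b·c) = (591 × 2334) / (314 × 758) = 1379394 / 238012 = 5.79548
The odds of childhood allergy are about 5.80 times as high in the pet group.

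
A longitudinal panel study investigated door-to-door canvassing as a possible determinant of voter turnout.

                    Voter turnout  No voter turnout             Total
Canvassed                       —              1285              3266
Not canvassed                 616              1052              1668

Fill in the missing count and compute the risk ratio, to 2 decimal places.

1.64

The missing cell is in the exposed row: 3266 − 1285 = 1981.
So a = 1981, b = 1285, c = 616, d = 1052.
RR = [a/(a+b)] / [c/(c+d)] = (1981/3266) / (616/1668) = 0.60655/0.36930 = 1.64242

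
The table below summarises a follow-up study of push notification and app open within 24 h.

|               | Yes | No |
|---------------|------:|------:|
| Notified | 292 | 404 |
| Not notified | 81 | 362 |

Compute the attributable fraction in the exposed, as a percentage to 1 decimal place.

Cells: a = 292, b = 404, c = 81, d = 362.
Risk in exposed = 292/696 = 0.41954; risk in unexposed = 81/443 = 0.18284.
RR = 0.41954/0.18284 = 2.29452
AR% = (RR − 1)/RR × 100 = (2.29452 − 1)/2.29452 × 100 = 56.4179%

56.4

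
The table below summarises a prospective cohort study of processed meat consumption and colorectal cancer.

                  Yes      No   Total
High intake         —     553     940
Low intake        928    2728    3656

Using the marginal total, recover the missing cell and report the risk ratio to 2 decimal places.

1.62

The missing cell is in the exposed row: 940 − 553 = 387.
So a = 387, b = 553, c = 928, d = 2728.
RR = [a/(a+b)] / [c/(c+d)] = (387/940) / (928/3656) = 0.41170/0.25383 = 1.62196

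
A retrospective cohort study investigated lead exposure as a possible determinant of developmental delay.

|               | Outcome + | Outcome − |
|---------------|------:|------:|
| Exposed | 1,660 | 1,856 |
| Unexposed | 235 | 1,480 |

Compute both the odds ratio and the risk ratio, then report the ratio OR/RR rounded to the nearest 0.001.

Cells: a = 1660, b = 1856, c = 235, d = 1480.
OR = (1660·1480)/(1856·235) = 2456800/436160 = 5.63280
Risk in exposed = 1660/3516 = 0.47213; risk in unexposed = 235/1715 = 0.13703; RR = 3.44553
OR/RR = 5.63280 / 3.44553 = 1.63481
The outcome is not rare, so the OR lies further from 1 than the RR.

1.635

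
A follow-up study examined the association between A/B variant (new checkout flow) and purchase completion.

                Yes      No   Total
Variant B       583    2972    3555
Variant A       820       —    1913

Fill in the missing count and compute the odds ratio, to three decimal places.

The missing cell is in the unexposed row: 1913 − 820 = 1093.
So a = 583, b = 2972, c = 820, d = 1093.
OR = (a·d)/(b·c) = (583 × 1093) / (2972 × 820) = 637219 / 2437040 = 0.26147

0.261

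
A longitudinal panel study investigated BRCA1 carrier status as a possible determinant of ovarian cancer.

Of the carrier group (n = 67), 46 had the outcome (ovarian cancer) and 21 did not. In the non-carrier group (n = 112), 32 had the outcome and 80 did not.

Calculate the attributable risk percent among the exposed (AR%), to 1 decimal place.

58.4

From the description: a = 46, b = 21, c = 32, d = 80.
Risk in exposed = 46/67 = 0.68657; risk in unexposed = 32/112 = 0.28571.
RR = 0.68657/0.28571 = 2.40299
AR% = (RR − 1)/RR × 100 = (2.40299 − 1)/2.40299 × 100 = 58.3851%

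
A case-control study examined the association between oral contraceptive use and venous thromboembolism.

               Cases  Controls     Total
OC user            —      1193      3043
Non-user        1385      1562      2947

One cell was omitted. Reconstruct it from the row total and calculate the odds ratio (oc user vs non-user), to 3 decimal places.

The missing cell is in the exposed row: 3043 − 1193 = 1850.
So a = 1850, b = 1193, c = 1385, d = 1562.
OR = (a·d)/(b·c) = (1850 × 1562) / (1193 × 1385) = 2889700 / 1652305 = 1.74889

1.749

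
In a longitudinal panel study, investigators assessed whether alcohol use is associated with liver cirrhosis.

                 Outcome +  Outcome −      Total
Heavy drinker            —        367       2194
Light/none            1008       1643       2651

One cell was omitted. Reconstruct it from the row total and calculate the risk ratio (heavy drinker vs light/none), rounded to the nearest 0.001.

2.190

The missing cell is in the exposed row: 2194 − 367 = 1827.
So a = 1827, b = 367, c = 1008, d = 1643.
RR = [a/(a+b)] / [c/(c+d)] = (1827/2194) / (1008/2651) = 0.83273/0.38023 = 2.19004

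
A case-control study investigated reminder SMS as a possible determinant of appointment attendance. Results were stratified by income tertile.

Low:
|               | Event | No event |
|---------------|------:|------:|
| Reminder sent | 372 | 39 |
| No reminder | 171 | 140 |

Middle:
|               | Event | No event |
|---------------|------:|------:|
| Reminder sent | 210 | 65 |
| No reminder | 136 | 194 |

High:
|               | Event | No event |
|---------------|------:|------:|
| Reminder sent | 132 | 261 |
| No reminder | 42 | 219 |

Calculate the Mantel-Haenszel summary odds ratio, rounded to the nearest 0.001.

4.523

OR_MH = Σ(aᵢdᵢ/nᵢ) / Σ(bᵢcᵢ/nᵢ), where nᵢ is the stratum total.
Stratum 1 (Low): n = 722; a·d/n = 372·140/722 = 72.1330; b·c/n = 39·171/722 = 9.2368
Stratum 2 (Middle): n = 605; a·d/n = 210·194/605 = 67.3388; b·c/n = 65·136/605 = 14.6116
Stratum 3 (High): n = 654; a·d/n = 132·219/654 = 44.2018; b·c/n = 261·42/654 = 16.7615
OR_MH = (72.1330 + 67.3388 + 44.2018) / (9.2368 + 14.6116 + 16.7615) = 183.6736 / 40.6099 = 4.52288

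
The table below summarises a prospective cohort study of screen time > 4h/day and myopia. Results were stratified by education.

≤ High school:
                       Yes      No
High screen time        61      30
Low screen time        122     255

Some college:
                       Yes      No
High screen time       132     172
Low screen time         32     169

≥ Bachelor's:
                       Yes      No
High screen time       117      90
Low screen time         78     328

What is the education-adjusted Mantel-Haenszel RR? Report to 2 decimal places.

RR_MH = Σ(aᵢ·n₀ᵢ/nᵢ) / Σ(cᵢ·n₁ᵢ/nᵢ), with n₁ᵢ = aᵢ+bᵢ (exposed), n₀ᵢ = cᵢ+dᵢ (unexposed), nᵢ = n₁ᵢ+n₀ᵢ.
Stratum 1 (≤ High school): n₁ = 91, n₀ = 377, n = 468; a·n₀/n = 61·377/468 = 49.1389; c·n₁/n = 122·91/468 = 23.7222
Stratum 2 (Some college): n₁ = 304, n₀ = 201, n = 505; a·n₀/n = 132·201/505 = 52.5386; c·n₁/n = 32·304/505 = 19.2634
Stratum 3 (≥ Bachelor's): n₁ = 207, n₀ = 406, n = 613; a·n₀/n = 117·406/613 = 77.4910; c·n₁/n = 78·207/613 = 26.3393
RR_MH = (49.1389 + 52.5386 + 77.4910) / (23.7222 + 19.2634 + 26.3393) = 179.1685 / 69.3249 = 2.58448

2.58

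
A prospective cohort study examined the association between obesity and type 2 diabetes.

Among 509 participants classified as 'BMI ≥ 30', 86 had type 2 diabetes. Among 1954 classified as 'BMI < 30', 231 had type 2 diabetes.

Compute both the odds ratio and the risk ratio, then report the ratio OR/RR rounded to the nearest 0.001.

1.061

From the description: a = 86, b = 423, c = 231, d = 1723.
OR = (86·1723)/(423·231) = 148178/97713 = 1.51646
Risk in exposed = 86/509 = 0.16896; risk in unexposed = 231/1954 = 0.11822; RR = 1.42920
OR/RR = 1.51646 / 1.42920 = 1.06106
The outcome is not rare, so the OR lies further from 1 than the RR.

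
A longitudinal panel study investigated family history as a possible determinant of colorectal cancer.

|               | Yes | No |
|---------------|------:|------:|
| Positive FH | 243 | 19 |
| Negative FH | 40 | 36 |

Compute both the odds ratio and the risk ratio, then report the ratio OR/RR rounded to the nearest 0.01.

Cells: a = 243, b = 19, c = 40, d = 36.
OR = (243·36)/(19·40) = 8748/760 = 11.51053
Risk in exposed = 243/262 = 0.92748; risk in unexposed = 40/76 = 0.52632; RR = 1.76221
OR/RR = 11.51053 / 1.76221 = 6.53186
The outcome is not rare, so the OR lies further from 1 than the RR.

6.53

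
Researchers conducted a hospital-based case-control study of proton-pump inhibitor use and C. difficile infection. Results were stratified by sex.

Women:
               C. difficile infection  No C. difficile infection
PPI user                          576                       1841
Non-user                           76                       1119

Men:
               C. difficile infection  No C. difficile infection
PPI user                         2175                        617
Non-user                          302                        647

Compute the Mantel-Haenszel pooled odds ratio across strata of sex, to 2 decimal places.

6.26

OR_MH = Σ(aᵢdᵢ/nᵢ) / Σ(bᵢcᵢ/nᵢ), where nᵢ is the stratum total.
Stratum 1 (Women): n = 3612; a·d/n = 576·1119/3612 = 178.4452; b·c/n = 1841·76/3612 = 38.7364
Stratum 2 (Men): n = 3741; a·d/n = 2175·647/3741 = 376.1628; b·c/n = 617·302/3741 = 49.8086
OR_MH = (178.4452 + 376.1628) / (38.7364 + 49.8086) = 554.6080 / 88.5450 = 6.26357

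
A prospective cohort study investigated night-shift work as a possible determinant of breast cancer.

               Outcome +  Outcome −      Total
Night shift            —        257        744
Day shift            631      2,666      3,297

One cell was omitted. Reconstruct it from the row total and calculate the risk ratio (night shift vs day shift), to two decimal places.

3.42

The missing cell is in the exposed row: 744 − 257 = 487.
So a = 487, b = 257, c = 631, d = 2666.
RR = [a/(a+b)] / [c/(c+d)] = (487/744) / (631/3297) = 0.65457/0.19139 = 3.42015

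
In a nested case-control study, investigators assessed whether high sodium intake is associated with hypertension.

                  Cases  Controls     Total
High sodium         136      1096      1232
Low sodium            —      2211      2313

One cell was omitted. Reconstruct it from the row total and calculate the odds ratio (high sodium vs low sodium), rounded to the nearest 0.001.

2.690

The missing cell is in the unexposed row: 2313 − 2211 = 102.
So a = 136, b = 1096, c = 102, d = 2211.
OR = (a·d)/(b·c) = (136 × 2211) / (1096 × 102) = 300696 / 111792 = 2.68978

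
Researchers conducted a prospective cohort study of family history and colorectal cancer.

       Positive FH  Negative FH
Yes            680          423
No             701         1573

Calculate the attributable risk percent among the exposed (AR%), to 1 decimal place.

Reading the table with exposure as columns: a = 680 (Positive FH, case), b = 701 (Positive FH, non-case), c = 423 (Negative FH, case), d = 1573.
Risk in exposed = 680/1381 = 0.49240; risk in unexposed = 423/1996 = 0.21192.
RR = 0.49240/0.21192 = 2.32346
AR% = (RR − 1)/RR × 100 = (2.32346 − 1)/2.32346 × 100 = 56.9608%

57.0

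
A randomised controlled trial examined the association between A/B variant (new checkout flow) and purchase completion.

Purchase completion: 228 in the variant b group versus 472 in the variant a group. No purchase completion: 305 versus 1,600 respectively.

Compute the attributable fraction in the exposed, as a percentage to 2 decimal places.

46.75

From the description: a = 228, b = 305, c = 472, d = 1600.
Risk in exposed = 228/533 = 0.42777; risk in unexposed = 472/2072 = 0.22780.
RR = 0.42777/0.22780 = 1.87783
AR% = (RR − 1)/RR × 100 = (1.87783 − 1)/1.87783 × 100 = 46.7469%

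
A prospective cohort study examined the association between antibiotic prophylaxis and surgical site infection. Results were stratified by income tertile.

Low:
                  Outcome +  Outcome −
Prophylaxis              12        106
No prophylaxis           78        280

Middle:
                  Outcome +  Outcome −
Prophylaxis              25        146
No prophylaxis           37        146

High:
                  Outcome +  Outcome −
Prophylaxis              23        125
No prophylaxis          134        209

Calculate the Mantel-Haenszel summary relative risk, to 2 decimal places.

0.49

RR_MH = Σ(aᵢ·n₀ᵢ/nᵢ) / Σ(cᵢ·n₁ᵢ/nᵢ), with n₁ᵢ = aᵢ+bᵢ (exposed), n₀ᵢ = cᵢ+dᵢ (unexposed), nᵢ = n₁ᵢ+n₀ᵢ.
Stratum 1 (Low): n₁ = 118, n₀ = 358, n = 476; a·n₀/n = 12·358/476 = 9.0252; c·n₁/n = 78·118/476 = 19.3361
Stratum 2 (Middle): n₁ = 171, n₀ = 183, n = 354; a·n₀/n = 25·183/354 = 12.9237; c·n₁/n = 37·171/354 = 17.8729
Stratum 3 (High): n₁ = 148, n₀ = 343, n = 491; a·n₀/n = 23·343/491 = 16.0672; c·n₁/n = 134·148/491 = 40.3910
RR_MH = (9.0252 + 12.9237 + 16.0672) / (19.3361 + 17.8729 + 40.3910) = 38.0161 / 77.6001 = 0.48990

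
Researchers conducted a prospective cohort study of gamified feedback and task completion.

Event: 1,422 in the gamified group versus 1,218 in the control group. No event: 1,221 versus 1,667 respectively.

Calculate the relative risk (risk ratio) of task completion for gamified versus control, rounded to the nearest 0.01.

1.27

From the description: a = 1422, b = 1221, c = 1218, d = 1667.
Risk in exposed = 1422/2643 = 0.53802; risk in unexposed = 1218/2885 = 0.42218.
RR = 0.53802 / 0.42218 = 1.27439
The risk among the exposed is 1.27 times that among the unexposed.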